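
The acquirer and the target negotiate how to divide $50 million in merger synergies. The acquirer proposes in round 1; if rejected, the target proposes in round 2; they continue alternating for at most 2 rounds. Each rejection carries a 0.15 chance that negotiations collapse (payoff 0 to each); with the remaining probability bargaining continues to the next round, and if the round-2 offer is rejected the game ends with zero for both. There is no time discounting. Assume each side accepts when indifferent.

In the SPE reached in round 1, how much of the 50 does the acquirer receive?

Round 2 (the target proposes): rejection yields 0 for the acquirer; the target offers 0 and keeps 50.
Round 1 (the acquirer proposes): rejecting gives the target an expected 0.85 × 50 = 42.5. The acquirer offers 42.5 and keeps 50 − 42.5 = 7.5.

7.5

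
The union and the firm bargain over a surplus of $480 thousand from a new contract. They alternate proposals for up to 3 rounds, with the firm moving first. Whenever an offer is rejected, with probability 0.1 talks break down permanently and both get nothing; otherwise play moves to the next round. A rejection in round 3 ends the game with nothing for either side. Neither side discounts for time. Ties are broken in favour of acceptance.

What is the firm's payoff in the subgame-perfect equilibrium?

By backward induction:
Round 3 (the firm proposes): rejection yields 0 for the union; the firm offers 0 and keeps 480.
Round 2 (the union proposes): rejecting gives the firm an expected 0.9 × 480 = 432; the union offers that and keeps 48.
Round 1 (the firm proposes): rejecting gives the union an expected 0.9 × 48 = 43.2. The firm offers 43.2 and keeps 480 − 43.2 = 436.8.

436.8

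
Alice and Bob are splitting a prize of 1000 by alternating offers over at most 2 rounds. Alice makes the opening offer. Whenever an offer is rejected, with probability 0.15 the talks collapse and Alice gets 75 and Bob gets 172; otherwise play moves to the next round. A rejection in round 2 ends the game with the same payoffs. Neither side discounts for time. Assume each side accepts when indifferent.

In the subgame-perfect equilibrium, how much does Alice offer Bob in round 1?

By backward induction:
Round 2 (Bob proposes): Alice gets 75 if talks fail, so Bob offers 75 and keeps 925.
Round 1 (Alice proposes): rejecting gives Bob an expected 0.85 × 925 + 0.15 × 172 = 812.05. Alice offers 812.05 and keeps 1000 − 812.05 = 187.95.

812.05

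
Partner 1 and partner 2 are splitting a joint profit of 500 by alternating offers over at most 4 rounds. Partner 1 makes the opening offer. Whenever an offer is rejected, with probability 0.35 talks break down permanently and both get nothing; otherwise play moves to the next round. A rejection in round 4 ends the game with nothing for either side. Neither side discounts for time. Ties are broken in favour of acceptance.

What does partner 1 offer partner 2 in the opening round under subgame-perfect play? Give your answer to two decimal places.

251.06

Round 4 (partner 2 proposes): partner 1 will accept anything ≥ 0, so partner 2 offers 0 and keeps 500.
Round 3 (partner 1 proposes): rejecting gives partner 2 an expected 0.65 × 500 = 325. Partner 1 offers 325 and keeps 500 − 325 = 175.
Round 2 (partner 2 proposes): rejecting gives partner 1 an expected 0.65 × 175 = 113.75. Partner 2 offers 113.75 and keeps 500 − 113.75 = 386.25.
Round 1 (partner 1 proposes): rejecting gives partner 2 an expected 0.65 × 386.25 = 251.0625. Partner 1 offers 251.0625 and keeps 500 − 251.0625 = 248.9375.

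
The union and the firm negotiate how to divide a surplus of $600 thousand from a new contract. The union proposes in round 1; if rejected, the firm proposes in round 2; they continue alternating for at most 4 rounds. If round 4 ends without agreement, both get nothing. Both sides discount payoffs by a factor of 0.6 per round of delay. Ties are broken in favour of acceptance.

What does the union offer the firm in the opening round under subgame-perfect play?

Work backward from the last round.
Round 4 (the firm proposes): rejection yields 0 for the union; the firm offers 0 and keeps 600.
Round 3 (the union proposes): the firm can get 600 next round, worth 0.6 × 600 = 360 now. The union offers 360 and keeps 600 − 360 = 240.
Round 2 (the firm proposes): the union can get 240 next round, worth 0.6 × 240 = 144 now, so the firm offers 144, keeping 456.
Round 1 (the union proposes): the firm can get 456 next round, worth 0.6 × 456 = 273.6 now, so the union offers 273.6, keeping 326.4.

273.6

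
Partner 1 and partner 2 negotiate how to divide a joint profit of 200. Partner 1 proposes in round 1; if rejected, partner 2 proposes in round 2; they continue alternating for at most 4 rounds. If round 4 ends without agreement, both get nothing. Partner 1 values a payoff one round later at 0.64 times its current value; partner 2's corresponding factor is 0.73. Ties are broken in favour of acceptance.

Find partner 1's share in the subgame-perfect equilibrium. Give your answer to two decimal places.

79.23

By backward induction:
Round 4 (partner 2 proposes): partner 1 will accept anything ≥ 0, so partner 2 offers 0 and keeps 200.
Round 3 (partner 1 proposes): partner 2 can get 200 next round, worth 0.73 × 200 = 146 now, so partner 1 offers 146, keeping 54.
Round 2 (partner 2 proposes): partner 1 can get 54 next round, worth 0.64 × 54 = 34.56 now; partner 2 offers that and keeps 165.44.
Round 1 (partner 1 proposes): partner 2 can get 165.44 next round, worth 0.73 × 165.44 = 120.7712 now, so partner 1 offers 120.7712, keeping 79.2288.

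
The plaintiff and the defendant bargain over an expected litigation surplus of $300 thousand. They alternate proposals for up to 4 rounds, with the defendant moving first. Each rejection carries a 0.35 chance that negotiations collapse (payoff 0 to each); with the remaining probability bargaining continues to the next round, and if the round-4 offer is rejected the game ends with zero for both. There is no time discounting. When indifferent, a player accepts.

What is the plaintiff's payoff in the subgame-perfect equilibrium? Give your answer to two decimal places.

Round 4 (the plaintiff proposes): rejection yields 0 for the defendant; the plaintiff offers 0 and keeps 300.
Round 3 (the defendant proposes): rejecting gives the plaintiff an expected 0.65 × 300 = 195. The defendant offers 195 and keeps 300 − 195 = 105.
Round 2 (the plaintiff proposes): rejecting gives the defendant an expected 0.65 × 105 = 68.25. The plaintiff offers 68.25 and keeps 300 − 68.25 = 231.75.
Round 1 (the defendant proposes): rejecting gives the plaintiff an expected 0.65 × 231.75 = 150.6375, so the defendant offers 150.6375, keeping 149.3625.

150.64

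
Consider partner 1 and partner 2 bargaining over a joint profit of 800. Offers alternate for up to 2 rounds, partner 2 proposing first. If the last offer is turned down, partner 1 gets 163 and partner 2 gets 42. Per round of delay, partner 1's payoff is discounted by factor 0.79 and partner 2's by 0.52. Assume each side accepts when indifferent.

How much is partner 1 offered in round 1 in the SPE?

598.82

Round 2 (partner 1 proposes): partner 2 gets 42 if talks fail, so partner 1 offers 42 and keeps 758.
Round 1 (partner 2 proposes): partner 1 can get 758 next round, worth 0.79 × 758 = 598.82 now; partner 2 offers that and keeps 201.18.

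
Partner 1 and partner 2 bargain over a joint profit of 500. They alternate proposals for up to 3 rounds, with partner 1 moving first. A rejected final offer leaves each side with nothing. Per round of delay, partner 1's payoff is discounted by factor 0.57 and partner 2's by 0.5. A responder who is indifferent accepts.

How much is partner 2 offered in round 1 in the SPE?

By backward induction:
Round 3 (partner 1 proposes): rejection yields 0 for partner 2; partner 1 offers 0 and keeps 500.
Round 2 (partner 2 proposes): partner 1 can get 500 next round, worth 0.57 × 500 = 285 now; partner 2 offers that and keeps 215.
Round 1 (partner 1 proposes): partner 2 can get 215 next round, worth 0.5 × 215 = 107.5 now, so partner 1 offers 107.5, keeping 392.5.

107.5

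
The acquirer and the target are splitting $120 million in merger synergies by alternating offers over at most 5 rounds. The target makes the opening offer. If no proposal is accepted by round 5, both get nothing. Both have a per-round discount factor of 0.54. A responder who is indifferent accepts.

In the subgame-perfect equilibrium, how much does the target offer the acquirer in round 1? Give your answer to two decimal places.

38.50

Round 5 (the target proposes): rejection yields 0 for the acquirer; the target offers 0 and keeps 120.
Round 4 (the acquirer proposes): the target can get 120 next round, worth 0.54 × 120 = 64.8 now, so the acquirer offers 64.8, keeping 55.2.
Round 3 (the target proposes): the acquirer can get 55.2 next round, worth 0.54 × 55.2 = 29.808 now, so the target offers 29.808, keeping 90.192.
Round 2 (the acquirer proposes): the target can get 90.192 next round, worth 0.54 × 90.192 = 48.70368 now; the acquirer offers that and keeps 71.29632.
Round 1 (the target proposes): the acquirer can get 71.29632 next round, worth 0.54 × 71.29632 = 38.5000128 now, so the target offers 38.5000128, keeping 81.4999872.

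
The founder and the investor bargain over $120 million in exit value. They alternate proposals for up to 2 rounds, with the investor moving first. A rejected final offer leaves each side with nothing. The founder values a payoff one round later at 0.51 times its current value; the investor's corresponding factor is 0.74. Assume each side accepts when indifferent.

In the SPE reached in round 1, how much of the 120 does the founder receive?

61.2

Round 2 (the founder proposes): the investor will accept anything ≥ 0, so the founder offers 0 and keeps 120.
Round 1 (the investor proposes): the founder can get 120 next round, worth 0.51 × 120 = 61.2 now. The investor offers 61.2 and keeps 120 − 61.2 = 58.8.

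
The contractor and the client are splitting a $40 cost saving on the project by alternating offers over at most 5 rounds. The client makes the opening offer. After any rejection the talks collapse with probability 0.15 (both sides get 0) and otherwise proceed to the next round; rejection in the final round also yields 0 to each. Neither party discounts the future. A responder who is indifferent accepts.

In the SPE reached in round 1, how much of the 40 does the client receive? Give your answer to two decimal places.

31.22

By backward induction:
Round 5 (the client proposes): the contractor will accept anything ≥ 0, so the client offers 0 and keeps 40.
Round 4 (the contractor proposes): rejecting gives the client an expected 0.85 × 40 = 34; the contractor offers that and keeps 6.
Round 3 (the client proposes): rejecting gives the contractor an expected 0.85 × 6 = 5.1; the client offers that and keeps 34.9.
Round 2 (the contractor proposes): rejecting gives the client an expected 0.85 × 34.9 = 29.665; the contractor offers that and keeps 10.335.
Round 1 (the client proposes): rejecting gives the contractor an expected 0.85 × 10.335 = 8.78475, so the client offers 8.78475, keeping 31.21525.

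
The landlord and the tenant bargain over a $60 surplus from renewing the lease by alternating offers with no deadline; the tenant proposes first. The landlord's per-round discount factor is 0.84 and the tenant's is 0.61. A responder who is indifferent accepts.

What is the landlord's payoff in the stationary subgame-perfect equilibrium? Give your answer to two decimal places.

When the tenant proposes, the landlord accepts any offer worth at least 0.84 times what the landlord would get by proposing next round; and vice versa.
This gives x = 60 − 0.84y and y = 60 − 0.61x, where x and y are each side's share when it proposes.
Hence (1 − 0.84·0.61)x = 60(1 − 0.84), i.e. 0.4876·x = 9.6.
x ≈ 19.6883; the landlord's share is 60 − x ≈ 40.3117.

40.31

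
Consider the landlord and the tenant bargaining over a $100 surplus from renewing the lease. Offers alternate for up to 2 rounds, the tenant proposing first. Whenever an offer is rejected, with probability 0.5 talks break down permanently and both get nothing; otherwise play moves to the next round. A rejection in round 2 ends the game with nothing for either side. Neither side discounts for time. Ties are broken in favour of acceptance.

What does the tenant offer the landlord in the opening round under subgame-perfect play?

By backward induction:
Round 2 (the landlord proposes): the tenant will accept anything ≥ 0, so the landlord offers 0 and keeps 100.
Round 1 (the tenant proposes): rejecting gives the landlord an expected 0.5 × 100 = 50; the tenant offers that and keeps 50.

50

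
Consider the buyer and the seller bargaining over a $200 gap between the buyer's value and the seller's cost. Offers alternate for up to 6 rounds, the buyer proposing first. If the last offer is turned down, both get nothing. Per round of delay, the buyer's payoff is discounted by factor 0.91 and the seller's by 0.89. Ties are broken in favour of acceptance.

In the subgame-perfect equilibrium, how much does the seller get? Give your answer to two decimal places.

145.75

Round 6 (the seller proposes): rejection yields 0 for the buyer; the seller offers 0 and keeps 200.
Round 5 (the buyer proposes): the seller can get 200 next round, worth 0.89 × 200 = 178 now. The buyer offers 178 and keeps 200 − 178 = 22.
Round 4 (the seller proposes): the buyer can get 22 next round, worth 0.91 × 22 = 20.02 now. The seller offers 20.02 and keeps 200 − 20.02 = 179.98.
Round 3 (the buyer proposes): the seller can get 179.98 next round, worth 0.89 × 179.98 = 160.1822 now. The buyer offers 160.1822 and keeps 200 − 160.1822 = 39.8178.
Round 2 (the seller proposes): the buyer can get 39.8178 next round, worth 0.91 × 39.8178 = 36.234198 now, so the seller offers 36.234198, keeping 163.765802.
Round 1 (the buyer proposes): the seller can get 163.765802 next round, worth 0.89 × 163.765802 = 145.75156378 now. The buyer offers 145.75156378 and keeps 200 − 145.75156378 = 54.24843622.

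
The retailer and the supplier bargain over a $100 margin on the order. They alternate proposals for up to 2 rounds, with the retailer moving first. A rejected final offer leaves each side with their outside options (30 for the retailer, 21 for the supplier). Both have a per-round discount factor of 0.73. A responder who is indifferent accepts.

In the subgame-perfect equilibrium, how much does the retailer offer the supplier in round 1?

Round 2 (the supplier proposes): the retailer gets 30 if talks fail, so the supplier offers 30 and keeps 70.
Round 1 (the retailer proposes): the supplier can get 70 next round, worth 0.73 × 70 = 51.1 now. The retailer offers 51.1 and keeps 100 − 51.1 = 48.9.

51.1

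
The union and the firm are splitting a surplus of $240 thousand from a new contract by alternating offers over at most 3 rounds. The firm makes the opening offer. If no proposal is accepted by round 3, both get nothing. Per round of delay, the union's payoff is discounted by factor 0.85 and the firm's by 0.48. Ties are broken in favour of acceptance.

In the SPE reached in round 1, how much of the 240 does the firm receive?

Round 3 (the firm proposes): rejection yields 0 for the union; the firm offers 0 and keeps 240.
Round 2 (the union proposes): the firm can get 240 next round, worth 0.48 × 240 = 115.2 now. The union offers 115.2 and keeps 240 − 115.2 = 124.8.
Round 1 (the firm proposes): the union can get 124.8 next round, worth 0.85 × 124.8 = 106.08 now. The firm offers 106.08 and keeps 240 − 106.08 = 133.92.

133.92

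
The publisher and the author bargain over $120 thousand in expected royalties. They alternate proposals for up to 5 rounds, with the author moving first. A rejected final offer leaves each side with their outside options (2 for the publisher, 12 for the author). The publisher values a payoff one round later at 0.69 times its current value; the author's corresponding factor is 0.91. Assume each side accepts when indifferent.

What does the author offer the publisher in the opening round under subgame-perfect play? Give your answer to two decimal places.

Round 5 (the author proposes): the publisher gets 2 if talks fail, so the author offers 2 and keeps 118.
Round 4 (the publisher proposes): the author can get 118 next round, worth 0.91 × 118 = 107.38 now, so the publisher offers 107.38, keeping 12.62.
Round 3 (the author proposes): the publisher can get 12.62 next round, worth 0.69 × 12.62 = 8.7078 now; the author offers that and keeps 111.2922.
Round 2 (the publisher proposes): the author can get 111.2922 next round, worth 0.91 × 111.2922 = 101.275902 now; the publisher offers that and keeps 18.724098.
Round 1 (the author proposes): the publisher can get 18.724098 next round, worth 0.69 × 18.724098 = 12.91962762 now, so the author offers 12.91962762, keeping 107.08037238.

12.92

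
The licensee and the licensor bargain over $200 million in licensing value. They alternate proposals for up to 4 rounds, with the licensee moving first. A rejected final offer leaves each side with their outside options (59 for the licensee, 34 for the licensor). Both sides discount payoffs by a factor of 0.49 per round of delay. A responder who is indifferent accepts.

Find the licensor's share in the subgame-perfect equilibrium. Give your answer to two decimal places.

66.57

Round 4 (the licensor proposes): the licensee gets 59 if talks fail, so the licensor offers 59 and keeps 141.
Round 3 (the licensee proposes): the licensor can get 141 next round, worth 0.49 × 141 = 69.09 now. The licensee offers 69.09 and keeps 200 − 69.09 = 130.91.
Round 2 (the licensor proposes): the licensee can get 130.91 next round, worth 0.49 × 130.91 = 64.1459 now; the licensor offers that and keeps 135.8541.
Round 1 (the licensee proposes): the licensor can get 135.8541 next round, worth 0.49 × 135.8541 = 66.568509 now, so the licensee offers 66.568509, keeping 133.431491.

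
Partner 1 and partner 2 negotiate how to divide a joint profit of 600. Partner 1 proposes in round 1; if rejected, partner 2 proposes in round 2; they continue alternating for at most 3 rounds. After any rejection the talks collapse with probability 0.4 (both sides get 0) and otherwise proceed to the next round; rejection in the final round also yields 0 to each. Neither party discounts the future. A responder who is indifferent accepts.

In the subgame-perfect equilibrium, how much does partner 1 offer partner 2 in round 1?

144

By backward induction:
Round 3 (partner 1 proposes): rejection yields 0 for partner 2; partner 1 offers 0 and keeps 600.
Round 2 (partner 2 proposes): rejecting gives partner 1 an expected 0.6 × 600 = 360. Partner 2 offers 360 and keeps 600 − 360 = 240.
Round 1 (partner 1 proposes): rejecting gives partner 2 an expected 0.6 × 240 = 144. Partner 1 offers 144 and keeps 600 − 144 = 456.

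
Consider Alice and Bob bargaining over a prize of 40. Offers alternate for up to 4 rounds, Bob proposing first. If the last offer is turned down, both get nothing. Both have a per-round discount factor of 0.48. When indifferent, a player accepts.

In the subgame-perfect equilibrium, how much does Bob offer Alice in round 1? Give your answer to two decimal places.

14.41

Round 4 (Alice proposes): rejection yields 0 for Bob; Alice offers 0 and keeps 40.
Round 3 (Bob proposes): Alice can get 40 next round, worth 0.48 × 40 = 19.2 now, so Bob offers 19.2, keeping 20.8.
Round 2 (Alice proposes): Bob can get 20.8 next round, worth 0.48 × 20.8 = 9.984 now, so Alice offers 9.984, keeping 30.016.
Round 1 (Bob proposes): Alice can get 30.016 next round, worth 0.48 × 30.016 = 14.40768 now; Bob offers that and keeps 25.59232.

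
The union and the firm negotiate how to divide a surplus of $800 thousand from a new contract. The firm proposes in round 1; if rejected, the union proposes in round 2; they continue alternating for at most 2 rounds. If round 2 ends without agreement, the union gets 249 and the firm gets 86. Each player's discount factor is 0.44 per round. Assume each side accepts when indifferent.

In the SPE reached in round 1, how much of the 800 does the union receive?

By backward induction:
Round 2 (the union proposes): the firm gets 86 if talks fail, so the union offers 86 and keeps 714.
Round 1 (the firm proposes): the union can get 714 next round, worth 0.44 × 714 = 314.16 now; the firm offers that and keeps 485.84.

314.16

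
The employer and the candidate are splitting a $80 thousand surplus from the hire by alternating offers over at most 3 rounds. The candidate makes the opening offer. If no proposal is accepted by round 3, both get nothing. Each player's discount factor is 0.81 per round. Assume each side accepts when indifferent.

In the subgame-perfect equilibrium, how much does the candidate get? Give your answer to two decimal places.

67.69

Round 3 (the candidate proposes): the employer will accept anything ≥ 0, so the candidate offers 0 and keeps 80.
Round 2 (the employer proposes): the candidate can get 80 next round, worth 0.81 × 80 = 64.8 now, so the employer offers 64.8, keeping 15.2.
Round 1 (the candidate proposes): the employer can get 15.2 next round, worth 0.81 × 15.2 = 12.312 now; the candidate offers that and keeps 67.688.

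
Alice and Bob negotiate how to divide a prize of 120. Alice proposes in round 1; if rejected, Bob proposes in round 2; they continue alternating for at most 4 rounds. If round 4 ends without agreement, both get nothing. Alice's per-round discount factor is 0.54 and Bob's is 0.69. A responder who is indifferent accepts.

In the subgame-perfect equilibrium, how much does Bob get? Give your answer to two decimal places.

68.94

Round 4 (Bob proposes): rejection yields 0 for Alice; Bob offers 0 and keeps 120.
Round 3 (Alice proposes): Bob can get 120 next round, worth 0.69 × 120 = 82.8 now. Alice offers 82.8 and keeps 120 − 82.8 = 37.2.
Round 2 (Bob proposes): Alice can get 37.2 next round, worth 0.54 × 37.2 = 20.088 now. Bob offers 20.088 and keeps 120 − 20.088 = 99.912.
Round 1 (Alice proposes): Bob can get 99.912 next round, worth 0.69 × 99.912 = 68.93928 now. Alice offers 68.93928 and keeps 120 − 68.93928 = 51.06072.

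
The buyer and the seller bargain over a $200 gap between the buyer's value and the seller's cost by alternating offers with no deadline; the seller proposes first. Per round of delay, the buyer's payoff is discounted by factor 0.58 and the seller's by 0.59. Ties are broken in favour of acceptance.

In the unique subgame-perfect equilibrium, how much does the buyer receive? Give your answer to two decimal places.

When the seller proposes, the buyer accepts any offer worth at least 0.58 times what the buyer would get by proposing next round; and vice versa.
This gives x = 200 − 0.58y and y = 200 − 0.59x, where x and y are each side's share when it proposes.
Hence (1 − 0.58·0.59)x = 200(1 − 0.58), i.e. 0.6578·x = 84.
x ≈ 127.6984; the buyer's share is 200 − x ≈ 72.3016.

72.30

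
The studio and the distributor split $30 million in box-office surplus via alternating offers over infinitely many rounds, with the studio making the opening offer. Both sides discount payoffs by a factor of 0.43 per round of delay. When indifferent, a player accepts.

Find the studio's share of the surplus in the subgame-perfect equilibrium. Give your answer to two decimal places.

20.98

When the studio proposes, the distributor accepts any offer worth at least 0.43 times what the distributor would get by proposing next round; and vice versa.
This gives x = 30 − 0.43y and y = 30 − 0.43x, where x and y are each side's share when it proposes.
Hence (1 − 0.43·0.43)x = 30(1 − 0.43), i.e. 0.8151·x = 17.1.
x ≈ 20.9790; the distributor's share is 30 − x ≈ 9.0210.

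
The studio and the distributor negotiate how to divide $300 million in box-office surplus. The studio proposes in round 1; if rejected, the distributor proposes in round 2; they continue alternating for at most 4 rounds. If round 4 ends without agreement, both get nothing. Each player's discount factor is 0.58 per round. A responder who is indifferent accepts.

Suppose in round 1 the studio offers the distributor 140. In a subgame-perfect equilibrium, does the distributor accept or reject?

Round 4 (the distributor proposes): the studio will accept anything ≥ 0, so the distributor offers 0 and keeps 300.
Round 3 (the studio proposes): the distributor can get 300 next round, worth 0.58 × 300 = 174 now, so the studio offers 174, keeping 126.
Round 2 (the distributor proposes): the studio can get 126 next round, worth 0.58 × 126 = 73.08 now. The distributor offers 73.08 and keeps 300 − 73.08 = 226.92.
So by rejecting in round 1, the distributor gets 226.92 next round, worth 0.58 × 226.92 = 131.6136 now.
Offer 140 ≥ 131.6136, so the distributor accepts.

Accept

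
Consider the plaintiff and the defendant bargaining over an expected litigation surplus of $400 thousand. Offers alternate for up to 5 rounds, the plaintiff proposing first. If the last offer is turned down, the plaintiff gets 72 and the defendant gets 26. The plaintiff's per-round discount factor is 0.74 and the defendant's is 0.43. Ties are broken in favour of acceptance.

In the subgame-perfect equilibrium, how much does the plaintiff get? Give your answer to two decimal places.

338.42

By backward induction:
Round 5 (the plaintiff proposes): the defendant gets 26 if talks fail, so the plaintiff offers 26 and keeps 374.
Round 4 (the defendant proposes): the plaintiff can get 374 next round, worth 0.74 × 374 = 276.76 now, so the defendant offers 276.76, keeping 123.24.
Round 3 (the plaintiff proposes): the defendant can get 123.24 next round, worth 0.43 × 123.24 = 52.9932 now, so the plaintiff offers 52.9932, keeping 347.0068.
Round 2 (the defendant proposes): the plaintiff can get 347.0068 next round, worth 0.74 × 347.0068 = 256.785032 now; the defendant offers that and keeps 143.214968.
Round 1 (the plaintiff proposes): the defendant can get 143.214968 next round, worth 0.43 × 143.214968 = 61.58243624 now, so the plaintiff offers 61.58243624, keeping 338.41756376.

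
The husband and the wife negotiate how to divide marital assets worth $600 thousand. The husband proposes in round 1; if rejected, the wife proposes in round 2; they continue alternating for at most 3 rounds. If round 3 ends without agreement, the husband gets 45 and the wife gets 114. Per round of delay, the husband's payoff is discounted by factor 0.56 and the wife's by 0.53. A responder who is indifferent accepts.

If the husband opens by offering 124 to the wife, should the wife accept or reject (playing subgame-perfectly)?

Work out the wife's continuation value if the offer is rejected.
Round 3 (the husband proposes): the wife gets 114 if talks fail, so the husband offers 114 and keeps 486.
Round 2 (the wife proposes): the husband can get 486 next round, worth 0.56 × 486 = 272.16 now. The wife offers 272.16 and keeps 600 − 272.16 = 327.84.
So by rejecting in round 1, the wife gets 327.84 next round, worth 0.53 × 327.84 = 173.7552 now.
Offer 124 < 173.7552, so the wife rejects.

Reject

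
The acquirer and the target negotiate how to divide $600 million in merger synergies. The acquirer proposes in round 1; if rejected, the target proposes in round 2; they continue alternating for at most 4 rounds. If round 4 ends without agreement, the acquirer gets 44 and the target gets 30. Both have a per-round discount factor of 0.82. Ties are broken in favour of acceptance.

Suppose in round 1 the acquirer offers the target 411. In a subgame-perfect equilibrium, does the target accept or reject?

Accept

Work out the target's continuation value if the offer is rejected.
Round 4 (the target proposes): the acquirer gets 44 if talks fail, so the target offers 44 and keeps 556.
Round 3 (the acquirer proposes): the target can get 556 next round, worth 0.82 × 556 = 455.92 now; the acquirer offers that and keeps 144.08.
Round 2 (the target proposes): the acquirer can get 144.08 next round, worth 0.82 × 144.08 = 118.1456 now; the target offers that and keeps 481.8544.
So by rejecting in round 1, the target gets 481.8544 next round, worth 0.82 × 481.8544 = 395.120608 now.
Offer 411 ≥ 395.120608, so the target accepts.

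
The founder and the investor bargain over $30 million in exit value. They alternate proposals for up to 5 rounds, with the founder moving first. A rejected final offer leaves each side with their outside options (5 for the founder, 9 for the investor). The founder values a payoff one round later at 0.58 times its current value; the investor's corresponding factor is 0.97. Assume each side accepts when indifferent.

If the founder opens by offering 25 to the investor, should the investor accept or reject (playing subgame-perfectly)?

Round 5 (the founder proposes): the investor gets 9 if talks fail, so the founder offers 9 and keeps 21.
Round 4 (the investor proposes): the founder can get 21 next round, worth 0.58 × 21 = 12.18 now; the investor offers that and keeps 17.82.
Round 3 (the founder proposes): the investor can get 17.82 next round, worth 0.97 × 17.82 = 17.2854 now. The founder offers 17.2854 and keeps 30 − 17.2854 = 12.7146.
Round 2 (the investor proposes): the founder can get 12.7146 next round, worth 0.58 × 12.7146 = 7.374468 now. The investor offers 7.374468 and keeps 30 − 7.374468 = 22.625532.
So by rejecting in round 1, the investor gets 22.625532 next round, worth 0.97 × 22.625532 = 21.94676604 now.
Offer 25 ≥ 21.94676604, so the investor accepts.

Accept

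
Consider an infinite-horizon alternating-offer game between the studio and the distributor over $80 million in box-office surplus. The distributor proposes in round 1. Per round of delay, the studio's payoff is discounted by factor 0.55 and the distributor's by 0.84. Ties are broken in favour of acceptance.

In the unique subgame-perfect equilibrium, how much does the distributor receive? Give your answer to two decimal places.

Let x be the distributor's share when the distributor proposes and y be the studio's share when the studio proposes.
The studio accepts iff offered ≥ 0.55·y, so x = 80 − 0.55y. Symmetrically y = 80 − 0.84x.
Substituting: x = 80 − 0.55(80 − 0.84x), giving x(1 − 0.84·0.55) = 80(1 − 0.55).
So x = 80 × 0.45 / 0.538 ≈ 66.9145, and the studio receives 80 − x ≈ 13.0855.

66.91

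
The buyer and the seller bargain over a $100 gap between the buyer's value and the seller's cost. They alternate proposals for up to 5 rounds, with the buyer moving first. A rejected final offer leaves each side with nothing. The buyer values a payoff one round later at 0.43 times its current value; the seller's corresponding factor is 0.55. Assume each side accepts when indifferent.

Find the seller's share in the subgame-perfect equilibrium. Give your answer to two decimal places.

Round 5 (the buyer proposes): rejection yields 0 for the seller; the buyer offers 0 and keeps 100.
Round 4 (the seller proposes): the buyer can get 100 next round, worth 0.43 × 100 = 43 now. The seller offers 43 and keeps 100 − 43 = 57.
Round 3 (the buyer proposes): the seller can get 57 next round, worth 0.55 × 57 = 31.35 now. The buyer offers 31.35 and keeps 100 − 31.35 = 68.65.
Round 2 (the seller proposes): the buyer can get 68.65 next round, worth 0.43 × 68.65 = 29.5195 now. The seller offers 29.5195 and keeps 100 − 29.5195 = 70.4805.
Round 1 (the buyer proposes): the seller can get 70.4805 next round, worth 0.55 × 70.4805 = 38.764275 now. The buyer offers 38.764275 and keeps 100 − 38.764275 = 61.235725.

38.76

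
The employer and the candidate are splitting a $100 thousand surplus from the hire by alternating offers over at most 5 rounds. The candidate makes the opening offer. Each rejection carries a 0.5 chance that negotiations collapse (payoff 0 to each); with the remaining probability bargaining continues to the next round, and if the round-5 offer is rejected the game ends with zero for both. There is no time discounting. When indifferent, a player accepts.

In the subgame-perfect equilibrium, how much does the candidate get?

By backward induction:
Round 5 (the candidate proposes): rejection yields 0 for the employer; the candidate offers 0 and keeps 100.
Round 4 (the employer proposes): rejecting gives the candidate an expected 0.5 × 100 = 50, so the employer offers 50, keeping 50.
Round 3 (the candidate proposes): rejecting gives the employer an expected 0.5 × 50 = 25; the candidate offers that and keeps 75.
Round 2 (the employer proposes): rejecting gives the candidate an expected 0.5 × 75 = 37.5, so the employer offers 37.5, keeping 62.5.
Round 1 (the candidate proposes): rejecting gives the employer an expected 0.5 × 62.5 = 31.25. The candidate offers 31.25 and keeps 100 − 31.25 = 68.75.

68.75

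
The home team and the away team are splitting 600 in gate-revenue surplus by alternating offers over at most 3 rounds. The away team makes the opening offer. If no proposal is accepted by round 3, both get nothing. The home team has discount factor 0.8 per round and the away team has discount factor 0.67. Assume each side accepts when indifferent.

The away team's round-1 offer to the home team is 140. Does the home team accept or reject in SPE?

Round 3 (the away team proposes): the home team will accept anything ≥ 0, so the away team offers 0 and keeps 600.
Round 2 (the home team proposes): the away team can get 600 next round, worth 0.67 × 600 = 402 now. The home team offers 402 and keeps 600 − 402 = 198.
So by rejecting in round 1, the home team gets 198 next round, worth 0.8 × 198 = 158.4 now.
Offer 140 < 158.4, so the home team rejects.

Reject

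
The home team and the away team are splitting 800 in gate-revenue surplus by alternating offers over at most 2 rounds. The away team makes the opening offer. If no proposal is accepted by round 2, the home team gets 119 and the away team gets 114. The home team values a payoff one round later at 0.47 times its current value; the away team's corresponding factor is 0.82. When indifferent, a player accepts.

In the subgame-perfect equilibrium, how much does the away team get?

477.58

Round 2 (the home team proposes): the away team gets 114 if talks fail, so the home team offers 114 and keeps 686.
Round 1 (the away team proposes): the home team can get 686 next round, worth 0.47 × 686 = 322.42 now. The away team offers 322.42 and keeps 800 − 322.42 = 477.58.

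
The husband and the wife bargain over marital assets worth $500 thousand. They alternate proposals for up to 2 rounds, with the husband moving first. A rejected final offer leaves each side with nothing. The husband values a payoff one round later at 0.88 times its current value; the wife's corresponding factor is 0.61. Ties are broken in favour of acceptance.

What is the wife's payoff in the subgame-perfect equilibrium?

Round 2 (the wife proposes): the husband will accept anything ≥ 0, so the wife offers 0 and keeps 500.
Round 1 (the husband proposes): the wife can get 500 next round, worth 0.61 × 500 = 305 now; the husband offers that and keeps 195.

305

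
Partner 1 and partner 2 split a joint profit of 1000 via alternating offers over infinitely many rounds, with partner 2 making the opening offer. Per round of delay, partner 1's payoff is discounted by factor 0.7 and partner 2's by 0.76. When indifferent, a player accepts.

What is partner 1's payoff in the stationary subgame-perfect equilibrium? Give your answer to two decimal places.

In a stationary SPE each proposer offers the other exactly their discounted continuation value.
If partner 2 keeps x when proposing and partner 1 keeps y when proposing, then x = 1000 − 0.7y and y = 1000 − 0.76x.
Solving: x = 1000(1 − 0.7) / (1 − 0.76·0.7) = 300 / 0.468 ≈ 641.0256.
Partner 1 gets 1000 − 641.0256 ≈ 358.9744.

358.97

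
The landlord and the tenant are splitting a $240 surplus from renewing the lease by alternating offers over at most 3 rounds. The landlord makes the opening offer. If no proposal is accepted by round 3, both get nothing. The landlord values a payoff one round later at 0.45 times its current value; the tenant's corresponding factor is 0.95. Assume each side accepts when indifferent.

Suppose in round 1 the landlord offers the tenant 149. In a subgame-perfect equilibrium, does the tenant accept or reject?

Accept

Round 3 (the landlord proposes): the tenant will accept anything ≥ 0, so the landlord offers 0 and keeps 240.
Round 2 (the tenant proposes): the landlord can get 240 next round, worth 0.45 × 240 = 108 now, so the tenant offers 108, keeping 132.
So by rejecting in round 1, the tenant gets 132 next round, worth 0.95 × 132 = 125.4 now.
Offer 149 ≥ 125.4, so the tenant accepts.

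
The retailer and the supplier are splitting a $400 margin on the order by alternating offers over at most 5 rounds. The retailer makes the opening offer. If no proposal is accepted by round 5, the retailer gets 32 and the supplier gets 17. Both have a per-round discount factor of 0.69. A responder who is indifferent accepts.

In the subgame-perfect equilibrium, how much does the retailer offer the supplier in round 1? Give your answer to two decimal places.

130.15

Round 5 (the retailer proposes): the supplier gets 17 if talks fail, so the retailer offers 17 and keeps 383.
Round 4 (the supplier proposes): the retailer can get 383 next round, worth 0.69 × 383 = 264.27 now, so the supplier offers 264.27, keeping 135.73.
Round 3 (the retailer proposes): the supplier can get 135.73 next round, worth 0.69 × 135.73 = 93.6537 now; the retailer offers that and keeps 306.3463.
Round 2 (the supplier proposes): the retailer can get 306.3463 next round, worth 0.69 × 306.3463 = 211.378947 now, so the supplier offers 211.378947, keeping 188.621053.
Round 1 (the retailer proposes): the supplier can get 188.621053 next round, worth 0.69 × 188.621053 = 130.14852657 now, so the retailer offers 130.14852657, keeping 269.85147343.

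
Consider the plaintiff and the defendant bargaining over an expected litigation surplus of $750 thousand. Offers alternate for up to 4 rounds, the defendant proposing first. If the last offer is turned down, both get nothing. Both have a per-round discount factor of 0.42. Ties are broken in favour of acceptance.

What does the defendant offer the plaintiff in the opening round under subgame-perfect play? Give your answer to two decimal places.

238.27

Work backward from the last round.
Round 4 (the plaintiff proposes): the defendant will accept anything ≥ 0, so the plaintiff offers 0 and keeps 750.
Round 3 (the defendant proposes): the plaintiff can get 750 next round, worth 0.42 × 750 = 315 now; the defendant offers that and keeps 435.
Round 2 (the plaintiff proposes): the defendant can get 435 next round, worth 0.42 × 435 = 182.7 now. The plaintiff offers 182.7 and keeps 750 − 182.7 = 567.3.
Round 1 (the defendant proposes): the plaintiff can get 567.3 next round, worth 0.42 × 567.3 = 238.266 now, so the defendant offers 238.266, keeping 511.734.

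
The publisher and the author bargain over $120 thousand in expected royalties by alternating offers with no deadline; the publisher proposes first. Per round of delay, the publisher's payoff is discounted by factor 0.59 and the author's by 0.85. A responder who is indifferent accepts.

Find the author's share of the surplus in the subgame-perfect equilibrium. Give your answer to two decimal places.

In a stationary SPE each proposer offers the other exactly their discounted continuation value.
If the publisher keeps x when proposing and the author keeps y when proposing, then x = 120 − 0.85y and y = 120 − 0.59x.
Solving: x = 120(1 − 0.85) / (1 − 0.59·0.85) = 18 / 0.4985 ≈ 36.1083.
The author gets 120 − 36.1083 ≈ 83.8917.

83.89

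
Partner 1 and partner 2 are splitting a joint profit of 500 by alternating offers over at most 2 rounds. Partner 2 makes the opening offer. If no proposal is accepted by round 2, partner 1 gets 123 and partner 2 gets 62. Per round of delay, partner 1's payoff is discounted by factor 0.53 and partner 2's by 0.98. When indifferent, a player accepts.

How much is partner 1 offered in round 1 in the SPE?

232.14

Round 2 (partner 1 proposes): partner 2 gets 62 if talks fail, so partner 1 offers 62 and keeps 438.
Round 1 (partner 2 proposes): partner 1 can get 438 next round, worth 0.53 × 438 = 232.14 now. Partner 2 offers 232.14 and keeps 500 − 232.14 = 267.86.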